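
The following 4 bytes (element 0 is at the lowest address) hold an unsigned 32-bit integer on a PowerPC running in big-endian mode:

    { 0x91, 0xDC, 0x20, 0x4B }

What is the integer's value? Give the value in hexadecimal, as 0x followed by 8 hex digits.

In big-endian order the high byte comes first in memory.
The bytes are already most-significant first: 0x91DC204B.

0x91DC204B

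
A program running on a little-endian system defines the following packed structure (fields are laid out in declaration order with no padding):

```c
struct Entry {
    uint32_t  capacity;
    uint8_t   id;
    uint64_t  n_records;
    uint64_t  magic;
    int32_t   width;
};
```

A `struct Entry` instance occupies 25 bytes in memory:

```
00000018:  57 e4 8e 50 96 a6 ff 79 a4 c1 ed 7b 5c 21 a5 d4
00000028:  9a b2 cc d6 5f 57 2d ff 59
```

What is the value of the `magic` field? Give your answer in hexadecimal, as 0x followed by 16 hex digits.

0x5FD6CCB29AD4A521

`magic` follows `capacity` (4 B), `id` (1 B), `n_records` (8 B), so it starts at offset 4 + 1 + 8 = 13 and occupies 8 bytes.
Bytes at offsets 13..20: 21 A5 D4 9A B2 CC D6 5F.
Little-endian stores the least-significant byte at the lowest address.
Reassemble most-significant byte first: 5F D6 CC B2 9A D4 A5 21 → 0x5FD6CCB29AD4A521.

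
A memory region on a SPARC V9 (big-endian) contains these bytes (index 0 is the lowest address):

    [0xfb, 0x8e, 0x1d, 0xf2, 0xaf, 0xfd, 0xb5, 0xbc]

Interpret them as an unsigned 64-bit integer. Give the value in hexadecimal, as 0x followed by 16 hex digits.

In big-endian order the high byte comes first in memory.
The bytes are already most-significant first: 0xFB8E1DF2AFFDB5BC.

0xFB8E1DF2AFFDB5BC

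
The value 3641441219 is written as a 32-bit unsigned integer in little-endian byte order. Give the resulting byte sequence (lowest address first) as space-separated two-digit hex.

C3 FB 0B D9

3641441219 in hexadecimal, padded to 32 bits, is 0xD90BFBC3.
Split into bytes (most-significant first): D9 0B FB C3.
Little-endian stores the least-significant byte at the lowest address.
So at ascending addresses the bytes are C3 FB 0B D9.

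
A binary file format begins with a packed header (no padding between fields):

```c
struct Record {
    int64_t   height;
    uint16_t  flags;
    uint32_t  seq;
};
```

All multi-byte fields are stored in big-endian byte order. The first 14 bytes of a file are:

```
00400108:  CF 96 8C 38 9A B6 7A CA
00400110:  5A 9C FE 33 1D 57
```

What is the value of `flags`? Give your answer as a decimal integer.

`flags` follows `height` (8 bytes), so it starts at byte offset 8 and occupies 2 bytes.
Bytes at offsets 8..9: 5A 9C.
Big-endian: lowest address holds the most-significant byte.
The bytes are already most-significant first: 0x5A9C.
0x5A9C = 23196.

23196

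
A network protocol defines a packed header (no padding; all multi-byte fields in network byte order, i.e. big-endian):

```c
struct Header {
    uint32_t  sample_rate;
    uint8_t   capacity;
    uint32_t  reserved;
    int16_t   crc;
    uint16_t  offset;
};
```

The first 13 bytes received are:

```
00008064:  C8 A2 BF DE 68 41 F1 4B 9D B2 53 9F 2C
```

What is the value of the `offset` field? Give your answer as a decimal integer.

`offset` follows `sample_rate` (4 B), `capacity` (1 B), `reserved` (4 B), `crc` (2 B), so it starts at offset 4 + 1 + 4 + 2 = 11 and occupies 2 bytes.
Bytes at offsets 11..12: 9F 2C.
Big-endian stores the most-significant byte at the lowest address.
The bytes are already most-significant first: 0x9F2C.
0x9F2C = 40748.

40748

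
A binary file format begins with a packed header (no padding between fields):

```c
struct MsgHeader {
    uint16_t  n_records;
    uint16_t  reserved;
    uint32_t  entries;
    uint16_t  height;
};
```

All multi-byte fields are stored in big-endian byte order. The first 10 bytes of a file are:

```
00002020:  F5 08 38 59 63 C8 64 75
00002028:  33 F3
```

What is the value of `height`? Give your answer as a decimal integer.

13299

`height` follows `n_records` (2 B), `reserved` (2 B), `entries` (4 B), so it starts at offset 2 + 2 + 4 = 8 and occupies 2 bytes.
Bytes at offsets 8..9: 33 F3.
Big-endian stores the most-significant byte at the lowest address.
The bytes are already most-significant first: 0x33F3.
0x33F3 = 13299.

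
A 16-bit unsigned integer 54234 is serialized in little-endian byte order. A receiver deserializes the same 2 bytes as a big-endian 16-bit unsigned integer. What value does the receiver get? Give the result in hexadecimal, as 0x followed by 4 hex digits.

0xDAD3

54234 in 16-bit hexadecimal is 0xD3DA.
Stored little-endian, the bytes at ascending addresses are DA D3.
Read back as big-endian, the last byte is least significant, giving 0xDAD3.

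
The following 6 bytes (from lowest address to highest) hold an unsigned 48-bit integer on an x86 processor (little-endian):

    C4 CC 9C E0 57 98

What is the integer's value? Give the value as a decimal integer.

In little-endian order the low byte comes first in memory.
Reassemble most-significant byte first: 98 57 E0 9C CC C4 → 0x9857E09CCCC4.
0x9857E09CCCC4 = 167503197949124.

167503197949124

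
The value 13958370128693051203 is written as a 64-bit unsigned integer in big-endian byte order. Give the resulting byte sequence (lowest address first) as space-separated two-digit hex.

13958370128693051203 in hexadecimal, padded to 64 bits, is 0xC1B617AD6C2C3F43.
Split into bytes (most-significant first): C1 B6 17 AD 6C 2C 3F 43.
In big-endian order the high byte comes first in memory.
So the memory order matches the most-significant-first order: C1 B6 17 AD 6C 2C 3F 43.

C1 B6 17 AD 6C 2C 3F 43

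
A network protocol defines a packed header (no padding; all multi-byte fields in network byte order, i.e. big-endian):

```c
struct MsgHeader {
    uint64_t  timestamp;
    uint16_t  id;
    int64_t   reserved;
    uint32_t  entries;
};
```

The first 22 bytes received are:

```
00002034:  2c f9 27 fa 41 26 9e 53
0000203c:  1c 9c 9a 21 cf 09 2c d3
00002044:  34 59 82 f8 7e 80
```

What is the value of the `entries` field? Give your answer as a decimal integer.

`entries` follows `timestamp` (8 B), `id` (2 B), `reserved` (8 B), so it starts at offset 8 + 2 + 8 = 18 and occupies 4 bytes.
Bytes at offsets 18..21: 82 F8 7E 80.
Big-endian: lowest address holds the most-significant byte.
The bytes are already most-significant first: 0x82F87E80.
0x82F87E80 = 2197323392.

2197323392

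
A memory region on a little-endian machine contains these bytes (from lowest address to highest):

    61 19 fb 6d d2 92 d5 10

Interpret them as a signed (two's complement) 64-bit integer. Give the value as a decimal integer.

In little-endian order the low byte comes first in memory.
Reassemble most-significant byte first: 10 D5 92 D2 6D FB 19 61 → 0x10D592D26DFB1961.
0x10D592D26DFB1961 = 1213037107132176737.

1213037107132176737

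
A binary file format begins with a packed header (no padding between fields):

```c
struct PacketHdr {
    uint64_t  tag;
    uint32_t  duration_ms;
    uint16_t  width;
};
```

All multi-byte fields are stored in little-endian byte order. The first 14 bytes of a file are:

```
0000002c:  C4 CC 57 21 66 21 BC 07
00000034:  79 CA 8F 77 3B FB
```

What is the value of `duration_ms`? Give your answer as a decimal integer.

2005912185

`duration_ms` follows `tag` (8 bytes), so it starts at byte offset 8 and occupies 4 bytes.
Bytes at offsets 8..11: 79 CA 8F 77.
Little-endian stores the least-significant byte at the lowest address.
Reassemble most-significant byte first: 77 8F CA 79 → 0x778FCA79.
0x778FCA79 = 2005912185.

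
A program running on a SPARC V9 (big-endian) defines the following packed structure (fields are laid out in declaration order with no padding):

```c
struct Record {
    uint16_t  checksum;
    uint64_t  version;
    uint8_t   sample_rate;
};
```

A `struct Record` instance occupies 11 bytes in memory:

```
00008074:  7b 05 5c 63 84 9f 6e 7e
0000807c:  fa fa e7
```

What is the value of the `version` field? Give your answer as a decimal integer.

6657310494472207098

`version` follows `checksum` (2 bytes), so it starts at byte offset 2 and occupies 8 bytes.
Bytes at offsets 2..9: 5C 63 84 9F 6E 7E FA FA.
In big-endian order the high byte comes first in memory.
The bytes are already most-significant first: 0x5C63849F6E7EFAFA.
0x5C63849F6E7EFAFA = 6657310494472207098.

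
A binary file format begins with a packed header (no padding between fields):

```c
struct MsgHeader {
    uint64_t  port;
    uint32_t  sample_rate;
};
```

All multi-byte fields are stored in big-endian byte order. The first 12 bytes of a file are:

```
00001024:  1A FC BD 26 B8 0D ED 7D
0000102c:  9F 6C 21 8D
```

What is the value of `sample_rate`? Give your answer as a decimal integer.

2674663821

`sample_rate` follows `port` (8 bytes), so it starts at byte offset 8 and occupies 4 bytes.
Bytes at offsets 8..11: 9F 6C 21 8D.
Big-endian: lowest address holds the most-significant byte.
The bytes are already most-significant first: 0x9F6C218D.
0x9F6C218D = 2674663821.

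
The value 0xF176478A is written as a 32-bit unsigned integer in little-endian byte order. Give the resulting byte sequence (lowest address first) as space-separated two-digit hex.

Split into bytes (most-significant first): F1 76 47 8A.
In little-endian order the low byte comes first in memory.
So at ascending addresses the bytes are 8A 47 76 F1.

8A 47 76 F1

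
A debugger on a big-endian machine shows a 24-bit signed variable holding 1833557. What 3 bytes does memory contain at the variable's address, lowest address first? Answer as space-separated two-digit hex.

1833557 in hexadecimal, padded to 24 bits, is 0x1BFA55.
Split into bytes (most-significant first): 1B FA 55.
Big-endian: lowest address holds the most-significant byte.
So the memory order matches the most-significant-first order: 1B FA 55.

1B FA 55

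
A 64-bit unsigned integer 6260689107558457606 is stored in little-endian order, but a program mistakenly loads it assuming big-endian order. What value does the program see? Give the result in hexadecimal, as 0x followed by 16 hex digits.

0x06E12DA1926FE256

6260689107558457606 in 64-bit hexadecimal is 0x56E26F92A12DE106.
Stored little-endian, the bytes at ascending addresses are 06 E1 2D A1 92 6F E2 56.
Read back as big-endian, the last byte is least significant, giving 0x06E12DA1926FE256.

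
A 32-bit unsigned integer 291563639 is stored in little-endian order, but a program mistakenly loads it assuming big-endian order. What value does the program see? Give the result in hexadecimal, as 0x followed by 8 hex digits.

0x77E86011

291563639 in 32-bit hexadecimal is 0x1160E877.
Stored little-endian, the bytes at ascending addresses are 77 E8 60 11.
Read back as big-endian, the last byte is least significant, giving 0x77E86011.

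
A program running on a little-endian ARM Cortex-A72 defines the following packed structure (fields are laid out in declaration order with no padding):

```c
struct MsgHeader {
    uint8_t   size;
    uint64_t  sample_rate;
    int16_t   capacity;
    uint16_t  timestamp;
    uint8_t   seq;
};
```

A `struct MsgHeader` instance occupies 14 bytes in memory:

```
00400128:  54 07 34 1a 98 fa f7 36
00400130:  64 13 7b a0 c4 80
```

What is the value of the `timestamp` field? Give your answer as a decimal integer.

50336

`timestamp` follows `size` (1 B), `sample_rate` (8 B), `capacity` (2 B), so it starts at offset 1 + 8 + 2 = 11 and occupies 2 bytes.
Bytes at offsets 11..12: A0 C4.
In little-endian order the low byte comes first in memory.
Reassemble most-significant byte first: C4 A0 → 0xC4A0.
0xC4A0 = 50336.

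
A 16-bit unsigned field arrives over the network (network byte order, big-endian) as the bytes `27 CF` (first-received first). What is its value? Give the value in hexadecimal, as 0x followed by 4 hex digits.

0x27CF

Big-endian: lowest address holds the most-significant byte.
The bytes are already most-significant first: 0x27CF.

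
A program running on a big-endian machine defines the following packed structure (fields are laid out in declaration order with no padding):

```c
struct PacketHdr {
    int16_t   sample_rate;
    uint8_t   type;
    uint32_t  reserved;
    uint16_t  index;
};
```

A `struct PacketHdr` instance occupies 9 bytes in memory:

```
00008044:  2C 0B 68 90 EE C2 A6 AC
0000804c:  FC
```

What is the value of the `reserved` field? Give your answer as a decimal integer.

`reserved` follows `sample_rate` (2 B), `type` (1 B), so it starts at offset 2 + 1 = 3 and occupies 4 bytes.
Bytes at offsets 3..6: 90 EE C2 A6.
Big-endian: lowest address holds the most-significant byte.
The bytes are already most-significant first: 0x90EEC2A6.
0x90EEC2A6 = 2431566502.

2431566502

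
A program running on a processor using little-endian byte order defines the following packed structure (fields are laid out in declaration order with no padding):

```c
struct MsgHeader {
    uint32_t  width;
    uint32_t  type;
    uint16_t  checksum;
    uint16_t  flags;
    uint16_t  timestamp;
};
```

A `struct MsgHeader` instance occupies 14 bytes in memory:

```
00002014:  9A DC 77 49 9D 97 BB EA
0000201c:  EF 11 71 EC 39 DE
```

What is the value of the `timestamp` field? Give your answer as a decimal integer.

56889

`timestamp` follows `width` (4 B), `type` (4 B), `checksum` (2 B), `flags` (2 B), so it starts at offset 4 + 4 + 2 + 2 = 12 and occupies 2 bytes.
Bytes at offsets 12..13: 39 DE.
In little-endian order the low byte comes first in memory.
Reassemble most-significant byte first: DE 39 → 0xDE39.
0xDE39 = 56889.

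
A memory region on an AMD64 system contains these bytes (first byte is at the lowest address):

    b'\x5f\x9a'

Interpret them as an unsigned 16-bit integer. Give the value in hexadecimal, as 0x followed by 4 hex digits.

0x9A5F

Little-endian stores the least-significant byte at the lowest address.
Reassemble most-significant byte first: 9A 5F → 0x9A5F.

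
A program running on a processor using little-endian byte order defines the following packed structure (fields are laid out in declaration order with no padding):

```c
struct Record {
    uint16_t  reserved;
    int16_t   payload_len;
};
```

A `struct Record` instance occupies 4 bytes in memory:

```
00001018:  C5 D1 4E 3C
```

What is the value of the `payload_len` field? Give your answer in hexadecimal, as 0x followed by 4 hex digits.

`payload_len` follows `reserved` (2 bytes), so it starts at byte offset 2 and occupies 2 bytes.
Bytes at offsets 2..3: 4E 3C.
Little-endian stores the least-significant byte at the lowest address.
Reassemble most-significant byte first: 3C 4E → 0x3C4E.

0x3C4E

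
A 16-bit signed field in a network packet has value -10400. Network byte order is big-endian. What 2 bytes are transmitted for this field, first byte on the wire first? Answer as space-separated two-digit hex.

D7 60

Two's complement of -10400 in 16 bits: 10400 = 0x28A0; invert → 0xD75F; add 1 → 0xD760.
Split into bytes (most-significant first): D7 60.
Big-endian: lowest address holds the most-significant byte.
So the memory order matches the most-significant-first order: D7 60.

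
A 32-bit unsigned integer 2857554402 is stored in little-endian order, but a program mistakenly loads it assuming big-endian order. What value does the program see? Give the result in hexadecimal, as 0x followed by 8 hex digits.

2857554402 in 32-bit hexadecimal is 0xAA52D1E2.
Stored little-endian, the bytes at ascending addresses are E2 D1 52 AA.
Read back as big-endian, the last byte is least significant, giving 0xE2D152AA.

0xE2D152AA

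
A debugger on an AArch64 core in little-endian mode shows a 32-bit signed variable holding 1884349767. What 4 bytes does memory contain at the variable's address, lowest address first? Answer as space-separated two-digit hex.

1884349767 in hexadecimal, padded to 32 bits, is 0x7050E547.
Split into bytes (most-significant first): 70 50 E5 47.
Little-endian: lowest address holds the least-significant byte.
So at ascending addresses the bytes are 47 E5 50 70.

47 E5 50 70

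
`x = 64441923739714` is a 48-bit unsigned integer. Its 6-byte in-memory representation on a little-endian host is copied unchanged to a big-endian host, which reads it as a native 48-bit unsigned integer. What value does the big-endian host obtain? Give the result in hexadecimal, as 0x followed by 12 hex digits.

64441923739714 in 48-bit hexadecimal is 0x3A9C0DF92042.
Stored little-endian, the bytes at ascending addresses are 42 20 F9 0D 9C 3A.
Read back as big-endian, the last byte is least significant, giving 0x4220F90D9C3A.

0x4220F90D9C3A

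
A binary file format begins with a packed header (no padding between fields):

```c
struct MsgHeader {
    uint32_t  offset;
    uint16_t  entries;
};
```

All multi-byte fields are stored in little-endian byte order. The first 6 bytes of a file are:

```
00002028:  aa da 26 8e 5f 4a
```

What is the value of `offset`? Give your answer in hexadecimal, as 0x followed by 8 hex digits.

`offset` is the first field, at byte offset 0, occupying 4 bytes.
Bytes at offsets 0..3: AA DA 26 8E.
Little-endian: lowest address holds the least-significant byte.
Reassemble most-significant byte first: 8E 26 DA AA → 0x8E26DAAA.

0x8E26DAAA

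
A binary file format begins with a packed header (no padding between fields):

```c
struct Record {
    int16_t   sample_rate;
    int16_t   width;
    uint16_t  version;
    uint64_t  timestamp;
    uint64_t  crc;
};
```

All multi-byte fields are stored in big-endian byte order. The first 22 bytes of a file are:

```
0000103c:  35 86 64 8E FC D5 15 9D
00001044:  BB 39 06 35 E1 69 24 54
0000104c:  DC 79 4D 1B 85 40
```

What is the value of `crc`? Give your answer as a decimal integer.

2617959696951903552

`crc` follows `sample_rate` (2 B), `width` (2 B), `version` (2 B), `timestamp` (8 B), so it starts at offset 2 + 2 + 2 + 8 = 14 and occupies 8 bytes.
Bytes at offsets 14..21: 24 54 DC 79 4D 1B 85 40.
Big-endian: lowest address holds the most-significant byte.
The bytes are already most-significant first: 0x2454DC794D1B8540.
0x2454DC794D1B8540 = 2617959696951903552.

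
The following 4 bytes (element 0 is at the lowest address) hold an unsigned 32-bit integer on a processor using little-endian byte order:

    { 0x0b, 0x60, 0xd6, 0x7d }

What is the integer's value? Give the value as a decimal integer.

2111201291

Little-endian stores the least-significant byte at the lowest address.
Reassemble most-significant byte first: 7D D6 60 0B → 0x7DD6600B.
0x7DD6600B = 2111201291.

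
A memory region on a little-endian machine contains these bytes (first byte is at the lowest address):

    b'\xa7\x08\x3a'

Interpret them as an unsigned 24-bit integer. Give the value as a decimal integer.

Little-endian stores the least-significant byte at the lowest address.
Reassemble most-significant byte first: 3A 08 A7 → 0x3A08A7.
0x3A08A7 = 3803303.

3803303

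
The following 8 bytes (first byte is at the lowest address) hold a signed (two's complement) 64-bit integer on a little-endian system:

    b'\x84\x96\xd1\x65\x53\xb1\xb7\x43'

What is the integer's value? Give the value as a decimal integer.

Little-endian stores the least-significant byte at the lowest address.
Reassemble most-significant byte first: 43 B7 B1 53 65 D1 96 84 → 0x43B7B15365D19684.
0x43B7B15365D19684 = 4879563693027858052.

4879563693027858052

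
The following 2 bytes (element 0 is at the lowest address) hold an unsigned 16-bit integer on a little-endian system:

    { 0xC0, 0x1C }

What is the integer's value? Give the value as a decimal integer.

In little-endian order the low byte comes first in memory.
Reassemble most-significant byte first: 1C C0 → 0x1CC0.
0x1CC0 = 7360.

7360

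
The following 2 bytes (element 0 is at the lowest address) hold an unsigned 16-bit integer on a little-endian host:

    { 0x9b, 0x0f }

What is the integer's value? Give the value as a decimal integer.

Little-endian stores the least-significant byte at the lowest address.
Reassemble most-significant byte first: 0F 9B → 0x0F9B.
0x0F9B = 3995.

3995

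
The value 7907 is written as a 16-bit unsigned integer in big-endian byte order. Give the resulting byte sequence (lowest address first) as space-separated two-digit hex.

1E E3

7907 in hexadecimal, padded to 16 bits, is 0x1EE3.
Split into bytes (most-significant first): 1E E3.
Big-endian: lowest address holds the most-significant byte.
So the memory order matches the most-significant-first order: 1E E3.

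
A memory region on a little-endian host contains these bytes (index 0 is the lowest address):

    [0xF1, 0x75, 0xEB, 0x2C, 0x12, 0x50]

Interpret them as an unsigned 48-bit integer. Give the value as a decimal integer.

Little-endian stores the least-significant byte at the lowest address.
Reassemble most-significant byte first: 50 12 2C EB 75 F1 → 0x50122CEB75F1.
0x50122CEB75F1 = 88038993262065.

88038993262065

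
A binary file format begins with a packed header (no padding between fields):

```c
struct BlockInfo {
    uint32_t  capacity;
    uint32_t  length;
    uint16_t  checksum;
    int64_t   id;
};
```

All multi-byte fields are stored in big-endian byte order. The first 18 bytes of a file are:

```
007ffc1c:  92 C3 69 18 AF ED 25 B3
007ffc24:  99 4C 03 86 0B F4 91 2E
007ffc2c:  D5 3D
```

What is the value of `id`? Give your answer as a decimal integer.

253903574028703037

`id` follows `capacity` (4 B), `length` (4 B), `checksum` (2 B), so it starts at offset 4 + 4 + 2 = 10 and occupies 8 bytes.
Bytes at offsets 10..17: 03 86 0B F4 91 2E D5 3D.
Big-endian stores the most-significant byte at the lowest address.
The bytes are already most-significant first: 0x03860BF4912ED53D.
0x03860BF4912ED53D = 253903574028703037.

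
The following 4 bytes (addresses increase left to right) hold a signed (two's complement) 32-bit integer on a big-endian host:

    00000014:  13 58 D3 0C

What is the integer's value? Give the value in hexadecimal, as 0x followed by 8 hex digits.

Big-endian: lowest address holds the most-significant byte.
The bytes are already most-significant first: 0x1358D30C.

0x1358D30C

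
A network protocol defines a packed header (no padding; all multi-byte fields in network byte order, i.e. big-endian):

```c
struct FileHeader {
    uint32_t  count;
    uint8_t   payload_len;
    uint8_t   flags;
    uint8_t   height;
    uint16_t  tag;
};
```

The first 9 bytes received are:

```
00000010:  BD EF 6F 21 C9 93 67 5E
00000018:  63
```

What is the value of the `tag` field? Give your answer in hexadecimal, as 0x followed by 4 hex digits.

0x5E63

`tag` follows `count` (4 B), `payload_len` (1 B), `flags` (1 B), `height` (1 B), so it starts at offset 4 + 1 + 1 + 1 = 7 and occupies 2 bytes.
Bytes at offsets 7..8: 5E 63.
Big-endian stores the most-significant byte at the lowest address.
The bytes are already most-significant first: 0x5E63.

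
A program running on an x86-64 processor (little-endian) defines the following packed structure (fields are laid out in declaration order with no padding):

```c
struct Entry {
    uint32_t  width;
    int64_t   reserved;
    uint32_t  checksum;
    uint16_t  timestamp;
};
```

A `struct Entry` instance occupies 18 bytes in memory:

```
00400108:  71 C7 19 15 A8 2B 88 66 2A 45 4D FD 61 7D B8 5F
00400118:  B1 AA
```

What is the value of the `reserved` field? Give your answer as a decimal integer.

-194423160495920216

`reserved` follows `width` (4 bytes), so it starts at byte offset 4 and occupies 8 bytes.
Bytes at offsets 4..11: A8 2B 88 66 2A 45 4D FD.
In little-endian order the low byte comes first in memory.
Reassemble most-significant byte first: FD 4D 45 2A 66 88 2B A8 → 0xFD4D452A66882BA8.
Top bit is set, so as a signed 64-bit value this is 0xFD4D452A66882BA8 − 2^64 = -194423160495920216.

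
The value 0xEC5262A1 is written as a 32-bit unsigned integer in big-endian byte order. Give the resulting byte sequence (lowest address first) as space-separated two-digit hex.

EC 52 62 A1

Split into bytes (most-significant first): EC 52 62 A1.
Big-endian stores the most-significant byte at the lowest address.
So the memory order matches the most-significant-first order: EC 52 62 A1.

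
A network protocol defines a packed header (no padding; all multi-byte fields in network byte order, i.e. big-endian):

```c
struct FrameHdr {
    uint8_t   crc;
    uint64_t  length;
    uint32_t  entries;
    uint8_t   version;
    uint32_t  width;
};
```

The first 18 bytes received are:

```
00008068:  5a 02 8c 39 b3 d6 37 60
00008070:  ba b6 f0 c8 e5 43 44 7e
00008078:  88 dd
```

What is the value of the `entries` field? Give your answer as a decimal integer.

`entries` follows `crc` (1 B), `length` (8 B), so it starts at offset 1 + 8 = 9 and occupies 4 bytes.
Bytes at offsets 9..12: B6 F0 C8 E5.
Big-endian stores the most-significant byte at the lowest address.
The bytes are already most-significant first: 0xB6F0C8E5.
0xB6F0C8E5 = 3069233381.

3069233381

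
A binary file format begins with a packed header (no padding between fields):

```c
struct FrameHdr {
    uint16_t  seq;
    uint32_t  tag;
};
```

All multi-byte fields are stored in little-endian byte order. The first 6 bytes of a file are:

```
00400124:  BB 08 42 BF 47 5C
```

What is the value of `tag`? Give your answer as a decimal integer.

1548205890

`tag` follows `seq` (2 bytes), so it starts at byte offset 2 and occupies 4 bytes.
Bytes at offsets 2..5: 42 BF 47 5C.
Little-endian: lowest address holds the least-significant byte.
Reassemble most-significant byte first: 5C 47 BF 42 → 0x5C47BF42.
0x5C47BF42 = 1548205890.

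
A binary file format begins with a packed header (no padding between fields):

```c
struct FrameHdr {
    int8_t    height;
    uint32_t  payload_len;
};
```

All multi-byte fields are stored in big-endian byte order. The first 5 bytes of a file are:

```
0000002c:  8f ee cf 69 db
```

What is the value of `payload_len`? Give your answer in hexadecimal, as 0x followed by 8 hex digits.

`payload_len` follows `height` (1 byte), so it starts at byte offset 1 and occupies 4 bytes.
Bytes at offsets 1..4: EE CF 69 DB.
Big-endian stores the most-significant byte at the lowest address.
The bytes are already most-significant first: 0xEECF69DB.

0xEECF69DB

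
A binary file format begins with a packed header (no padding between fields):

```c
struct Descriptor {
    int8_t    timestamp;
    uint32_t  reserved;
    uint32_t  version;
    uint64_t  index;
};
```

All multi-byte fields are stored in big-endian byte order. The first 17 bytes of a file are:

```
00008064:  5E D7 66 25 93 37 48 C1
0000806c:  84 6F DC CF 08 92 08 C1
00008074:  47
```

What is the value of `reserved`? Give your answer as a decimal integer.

3613795731

`reserved` follows `timestamp` (1 byte), so it starts at byte offset 1 and occupies 4 bytes.
Bytes at offsets 1..4: D7 66 25 93.
In big-endian order the high byte comes first in memory.
The bytes are already most-significant first: 0xD7662593.
0xD7662593 = 3613795731.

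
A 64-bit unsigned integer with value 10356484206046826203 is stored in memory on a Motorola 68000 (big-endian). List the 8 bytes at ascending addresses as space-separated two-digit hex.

8F B9 9F 83 AF 5D 4E DB

10356484206046826203 in hexadecimal, padded to 64 bits, is 0x8FB99F83AF5D4EDB.
Split into bytes (most-significant first): 8F B9 9F 83 AF 5D 4E DB.
Big-endian: lowest address holds the most-significant byte.
So the memory order matches the most-significant-first order: 8F B9 9F 83 AF 5D 4E DB.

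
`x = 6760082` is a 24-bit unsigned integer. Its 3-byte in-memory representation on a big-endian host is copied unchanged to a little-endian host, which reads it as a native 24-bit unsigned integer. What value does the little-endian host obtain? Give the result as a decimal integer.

6760082 in 24-bit hexadecimal is 0x672692.
Stored big-endian, the bytes at ascending addresses are 67 26 92.
Read back as little-endian, the first byte is least significant, giving 0x922667.
0x922667 = 9578087.

9578087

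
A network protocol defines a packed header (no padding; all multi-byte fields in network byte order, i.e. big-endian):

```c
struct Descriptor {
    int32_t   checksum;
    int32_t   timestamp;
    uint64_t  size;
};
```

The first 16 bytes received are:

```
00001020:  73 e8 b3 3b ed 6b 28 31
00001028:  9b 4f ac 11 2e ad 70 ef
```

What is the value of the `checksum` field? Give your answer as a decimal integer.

`checksum` is the first field, at byte offset 0, occupying 4 bytes.
Bytes at offsets 0..3: 73 E8 B3 3B.
Big-endian stores the most-significant byte at the lowest address.
The bytes are already most-significant first: 0x73E8B33B.
0x73E8B33B = 1944630075.

1944630075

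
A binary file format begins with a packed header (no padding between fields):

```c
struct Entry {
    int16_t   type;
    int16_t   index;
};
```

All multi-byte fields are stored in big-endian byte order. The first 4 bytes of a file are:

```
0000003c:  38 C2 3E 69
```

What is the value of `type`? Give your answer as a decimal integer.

14530

`type` is the first field, at byte offset 0, occupying 2 bytes.
Bytes at offsets 0..1: 38 C2.
Big-endian: lowest address holds the most-significant byte.
The bytes are already most-significant first: 0x38C2.
0x38C2 = 14530.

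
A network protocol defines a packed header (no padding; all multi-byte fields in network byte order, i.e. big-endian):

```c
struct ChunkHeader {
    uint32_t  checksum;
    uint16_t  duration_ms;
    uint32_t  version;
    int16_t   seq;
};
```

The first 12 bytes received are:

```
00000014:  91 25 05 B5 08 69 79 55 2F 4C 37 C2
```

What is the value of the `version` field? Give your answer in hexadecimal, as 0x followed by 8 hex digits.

`version` follows `checksum` (4 B), `duration_ms` (2 B), so it starts at offset 4 + 2 = 6 and occupies 4 bytes.
Bytes at offsets 6..9: 79 55 2F 4C.
Big-endian: lowest address holds the most-significant byte.
The bytes are already most-significant first: 0x79552F4C.

0x79552F4C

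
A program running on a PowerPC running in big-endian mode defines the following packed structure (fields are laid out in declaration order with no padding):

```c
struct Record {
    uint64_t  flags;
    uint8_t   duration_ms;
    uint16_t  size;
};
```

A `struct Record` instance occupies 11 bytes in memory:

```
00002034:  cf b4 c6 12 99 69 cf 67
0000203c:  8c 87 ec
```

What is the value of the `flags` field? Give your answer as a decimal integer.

`flags` is the first field, at byte offset 0, occupying 8 bytes.
Bytes at offsets 0..7: CF B4 C6 12 99 69 CF 67.
Big-endian stores the most-significant byte at the lowest address.
The bytes are already most-significant first: 0xCFB4C6129969CF67.
0xCFB4C6129969CF67 = 14966805244844560231.

14966805244844560231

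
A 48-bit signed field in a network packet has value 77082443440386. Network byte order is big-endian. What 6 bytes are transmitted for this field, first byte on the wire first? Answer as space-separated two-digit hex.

77082443440386 in hexadecimal, padded to 48 bits, is 0x461B27A8E102.
Split into bytes (most-significant first): 46 1B 27 A8 E1 02.
Big-endian: lowest address holds the most-significant byte.
So the memory order matches the most-significant-first order: 46 1B 27 A8 E1 02.

46 1B 27 A8 E1 02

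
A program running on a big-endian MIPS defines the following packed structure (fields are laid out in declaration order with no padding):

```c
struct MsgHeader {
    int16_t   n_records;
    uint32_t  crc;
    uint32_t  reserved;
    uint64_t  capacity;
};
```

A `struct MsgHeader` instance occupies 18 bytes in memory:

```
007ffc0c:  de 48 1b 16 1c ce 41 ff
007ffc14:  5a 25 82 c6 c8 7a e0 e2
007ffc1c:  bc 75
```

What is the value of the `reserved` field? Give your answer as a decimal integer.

1107253797

`reserved` follows `n_records` (2 B), `crc` (4 B), so it starts at offset 2 + 4 = 6 and occupies 4 bytes.
Bytes at offsets 6..9: 41 FF 5A 25.
Big-endian: lowest address holds the most-significant byte.
The bytes are already most-significant first: 0x41FF5A25.
0x41FF5A25 = 1107253797.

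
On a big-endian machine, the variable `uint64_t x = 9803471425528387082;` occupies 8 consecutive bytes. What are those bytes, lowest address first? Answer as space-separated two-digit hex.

9803471425528387082 in hexadecimal, padded to 64 bits, is 0x880CED520C4FD60A.
Split into bytes (most-significant first): 88 0C ED 52 0C 4F D6 0A.
Big-endian stores the most-significant byte at the lowest address.
So the memory order matches the most-significant-first order: 88 0C ED 52 0C 4F D6 0A.

88 0C ED 52 0C 4F D6 0A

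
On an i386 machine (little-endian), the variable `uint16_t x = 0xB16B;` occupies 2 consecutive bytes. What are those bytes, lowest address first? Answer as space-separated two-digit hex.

6B B1

Split into bytes (most-significant first): B1 6B.
Little-endian: lowest address holds the least-significant byte.
So at ascending addresses the bytes are 6B B1.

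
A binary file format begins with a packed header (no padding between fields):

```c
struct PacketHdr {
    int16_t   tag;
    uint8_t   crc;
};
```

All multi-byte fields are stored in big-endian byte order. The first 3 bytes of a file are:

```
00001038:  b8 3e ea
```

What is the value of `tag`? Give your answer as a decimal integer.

-18370

`tag` is the first field, at byte offset 0, occupying 2 bytes.
Bytes at offsets 0..1: B8 3E.
Big-endian: lowest address holds the most-significant byte.
The bytes are already most-significant first: 0xB83E.
Top bit is set, so as a signed 16-bit value this is 0xB83E − 2^16 = -18370.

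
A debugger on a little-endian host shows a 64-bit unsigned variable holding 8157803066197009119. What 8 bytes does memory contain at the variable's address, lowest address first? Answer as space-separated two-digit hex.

DF E2 43 B4 AA 56 36 71

8157803066197009119 in hexadecimal, padded to 64 bits, is 0x713656AAB443E2DF.
Split into bytes (most-significant first): 71 36 56 AA B4 43 E2 DF.
Little-endian stores the least-significant byte at the lowest address.
So at ascending addresses the bytes are DF E2 43 B4 AA 56 36 71.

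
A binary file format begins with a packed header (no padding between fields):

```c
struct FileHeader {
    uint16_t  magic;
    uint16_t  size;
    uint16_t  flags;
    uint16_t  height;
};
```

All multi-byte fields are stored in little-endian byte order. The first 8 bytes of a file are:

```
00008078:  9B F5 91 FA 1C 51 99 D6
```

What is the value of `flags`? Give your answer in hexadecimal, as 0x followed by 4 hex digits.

0x511C

`flags` follows `magic` (2 B), `size` (2 B), so it starts at offset 2 + 2 = 4 and occupies 2 bytes.
Bytes at offsets 4..5: 1C 51.
Little-endian stores the least-significant byte at the lowest address.
Reassemble most-significant byte first: 51 1C → 0x511C.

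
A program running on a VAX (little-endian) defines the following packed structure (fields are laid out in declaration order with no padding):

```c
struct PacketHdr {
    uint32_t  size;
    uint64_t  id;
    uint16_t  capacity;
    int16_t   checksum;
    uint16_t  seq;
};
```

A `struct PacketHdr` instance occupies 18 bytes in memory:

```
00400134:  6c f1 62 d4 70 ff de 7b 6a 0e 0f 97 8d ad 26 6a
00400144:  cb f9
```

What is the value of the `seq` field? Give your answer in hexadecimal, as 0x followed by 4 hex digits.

`seq` follows `size` (4 B), `id` (8 B), `capacity` (2 B), `checksum` (2 B), so it starts at offset 4 + 8 + 2 + 2 = 16 and occupies 2 bytes.
Bytes at offsets 16..17: CB F9.
Little-endian stores the least-significant byte at the lowest address.
Reassemble most-significant byte first: F9 CB → 0xF9CB.

0xF9CB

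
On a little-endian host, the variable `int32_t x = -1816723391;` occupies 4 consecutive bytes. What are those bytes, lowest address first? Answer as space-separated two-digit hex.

Two's complement of -1816723391 in 32 bits: 1816723391 = 0x6C48FFBF; invert → 0x93B70040; add 1 → 0x93B70041.
Split into bytes (most-significant first): 93 B7 00 41.
Little-endian stores the least-significant byte at the lowest address.
So at ascending addresses the bytes are 41 00 B7 93.

41 00 B7 93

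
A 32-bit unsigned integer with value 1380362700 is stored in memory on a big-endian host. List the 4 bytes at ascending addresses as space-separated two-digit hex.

52 46 A9 CC

1380362700 in hexadecimal, padded to 32 bits, is 0x5246A9CC.
Split into bytes (most-significant first): 52 46 A9 CC.
Big-endian: lowest address holds the most-significant byte.
So the memory order matches the most-significant-first order: 52 46 A9 CC.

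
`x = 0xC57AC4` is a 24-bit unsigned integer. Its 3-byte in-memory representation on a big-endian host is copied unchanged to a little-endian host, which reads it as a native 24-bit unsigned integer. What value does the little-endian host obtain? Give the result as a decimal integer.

12876485

Stored big-endian, the bytes at ascending addresses are C5 7A C4.
Read back as little-endian, the first byte is least significant, giving 0xC47AC5.
0xC47AC5 = 12876485.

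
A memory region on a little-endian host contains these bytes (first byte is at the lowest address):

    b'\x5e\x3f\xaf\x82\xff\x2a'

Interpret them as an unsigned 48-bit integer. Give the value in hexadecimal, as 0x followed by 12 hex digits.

0x2AFF82AF3F5E

Little-endian stores the least-significant byte at the lowest address.
Reassemble most-significant byte first: 2A FF 82 AF 3F 5E → 0x2AFF82AF3F5E.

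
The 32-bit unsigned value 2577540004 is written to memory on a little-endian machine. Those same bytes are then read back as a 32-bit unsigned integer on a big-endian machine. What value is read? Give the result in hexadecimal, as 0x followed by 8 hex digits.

0xA423A299

2577540004 in 32-bit hexadecimal is 0x99A223A4.
Stored little-endian, the bytes at ascending addresses are A4 23 A2 99.
Read back as big-endian, the last byte is least significant, giving 0xA423A299.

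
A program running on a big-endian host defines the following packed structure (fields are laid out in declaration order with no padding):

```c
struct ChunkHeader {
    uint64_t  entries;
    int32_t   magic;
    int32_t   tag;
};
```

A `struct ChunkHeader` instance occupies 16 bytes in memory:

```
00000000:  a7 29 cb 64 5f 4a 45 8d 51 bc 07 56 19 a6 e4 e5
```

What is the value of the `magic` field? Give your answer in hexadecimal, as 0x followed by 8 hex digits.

`magic` follows `entries` (8 bytes), so it starts at byte offset 8 and occupies 4 bytes.
Bytes at offsets 8..11: 51 BC 07 56.
Big-endian: lowest address holds the most-significant byte.
The bytes are already most-significant first: 0x51BC0756.

0x51BC0756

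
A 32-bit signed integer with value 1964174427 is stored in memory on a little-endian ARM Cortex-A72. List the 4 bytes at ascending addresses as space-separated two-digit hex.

5B EC 12 75

1964174427 in hexadecimal, padded to 32 bits, is 0x7512EC5B.
Split into bytes (most-significant first): 75 12 EC 5B.
Little-endian stores the least-significant byte at the lowest address.
So at ascending addresses the bytes are 5B EC 12 75.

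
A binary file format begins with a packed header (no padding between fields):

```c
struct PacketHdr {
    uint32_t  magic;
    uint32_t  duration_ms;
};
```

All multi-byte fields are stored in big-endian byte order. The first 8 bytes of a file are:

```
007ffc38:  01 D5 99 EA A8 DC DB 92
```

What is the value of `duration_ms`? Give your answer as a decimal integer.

`duration_ms` follows `magic` (4 bytes), so it starts at byte offset 4 and occupies 4 bytes.
Bytes at offsets 4..7: A8 DC DB 92.
In big-endian order the high byte comes first in memory.
The bytes are already most-significant first: 0xA8DCDB92.
0xA8DCDB92 = 2833046418.

2833046418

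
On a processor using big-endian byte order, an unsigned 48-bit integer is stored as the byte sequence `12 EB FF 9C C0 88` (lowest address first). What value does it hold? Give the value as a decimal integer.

Big-endian stores the most-significant byte at the lowest address.
The bytes are already most-significant first: 0x12EBFF9CC088.
0x12EBFF9CC088 = 20804815077512.

20804815077512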